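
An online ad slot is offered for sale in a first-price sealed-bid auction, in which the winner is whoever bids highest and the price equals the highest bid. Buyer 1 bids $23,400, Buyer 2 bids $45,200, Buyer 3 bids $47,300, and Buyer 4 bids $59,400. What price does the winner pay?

Bids in descending order: Buyer 4 $59,400, then Buyer 3 $47,300, then Buyer 2 $45,200, then Buyer 1 $23,400.
Buyer 4 is the highest bidder, so Buyer 4 wins.
Under the first-price rule, the price is the highest bid: $59,400.

$59,400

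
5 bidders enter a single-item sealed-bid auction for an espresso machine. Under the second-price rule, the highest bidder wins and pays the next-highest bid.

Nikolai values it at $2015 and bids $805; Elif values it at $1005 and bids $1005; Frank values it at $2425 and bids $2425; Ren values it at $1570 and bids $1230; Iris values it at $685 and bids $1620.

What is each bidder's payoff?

Payoffs: Nikolai $0, Elif $0, Frank $805, Ren $0, Iris $0.

Ranking the bids: Frank $2425; Iris $1620; Ren $1230; Elif $1005; Nikolai $805.
Frank has the top bid and wins; the price is the second-highest bid, $1620.
Frank's payoff = $2425 − $1620 = $805. All other bidders lose, so their payoff is 0.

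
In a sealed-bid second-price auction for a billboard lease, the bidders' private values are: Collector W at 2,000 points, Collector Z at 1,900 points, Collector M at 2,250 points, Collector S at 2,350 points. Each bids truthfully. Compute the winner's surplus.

Bids in descending order: Collector S 2,350 points > Collector M 2,250 points > Collector W 2,000 points > Collector Z 1,900 points.
Collector S wins with the top bid and pays the second-highest, 2,250 points.
Surplus = 2,350 points − 2,250 points = 100 points.

Winner's surplus: 100 points.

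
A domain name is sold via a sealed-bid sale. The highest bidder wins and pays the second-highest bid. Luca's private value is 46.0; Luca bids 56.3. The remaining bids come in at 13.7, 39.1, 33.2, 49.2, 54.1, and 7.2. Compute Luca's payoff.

Highest competing bid: 54.1.
Luca's bid 56.3 is the highest overall, so Luca wins and pays the second-highest bid, 54.1.
Payoff = value − price = 46.0 − 54.1 = -8.1.

Luca's payoff: -8.1.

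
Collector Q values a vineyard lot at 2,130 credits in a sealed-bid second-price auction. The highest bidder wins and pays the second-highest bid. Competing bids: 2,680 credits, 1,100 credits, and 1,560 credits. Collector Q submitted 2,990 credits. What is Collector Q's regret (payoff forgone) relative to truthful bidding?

550 credits

The highest competing bid is 2,680 credits.
Bidding truthfully at 2,130 credits: the top bid is 2,680 credits (a rival), so Collector Q loses. Payoff = 0 credits.
Bidding 2,990 credits: Collector Q has the top bid, wins, and pays the second-highest bid 2,680 credits. Payoff = 2,130 credits − 2,680 credits = -550 credits.
Regret = truthful payoff − actual payoff = 0 credits − -550 credits = 550 credits.
Deviating from a truthful bid can only lose payoff in a second-price auction — never gain.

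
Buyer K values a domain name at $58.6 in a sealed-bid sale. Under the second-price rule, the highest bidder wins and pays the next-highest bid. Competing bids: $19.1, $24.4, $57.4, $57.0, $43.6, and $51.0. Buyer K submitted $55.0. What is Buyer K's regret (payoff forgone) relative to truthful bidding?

Regret: $1.2.

The highest competing bid is $57.4.
Bidding truthfully at $58.6: Buyer K has the top bid, wins, and pays the second-highest bid $57.4. Payoff = $58.6 − $57.4 = $1.2.
Bidding $55.0: the top bid is $57.4 (a rival), so Buyer K loses. Payoff = $0.0.
Regret = truthful payoff − actual payoff = $1.2 − $0.0 = $1.2.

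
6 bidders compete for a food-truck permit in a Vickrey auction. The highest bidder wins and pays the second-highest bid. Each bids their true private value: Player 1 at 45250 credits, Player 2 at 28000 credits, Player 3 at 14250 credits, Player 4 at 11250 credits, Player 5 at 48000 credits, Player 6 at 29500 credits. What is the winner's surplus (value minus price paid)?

Bids in descending order: Player 5 48000 credits > Player 1 45250 credits > Player 6 29500 credits > Player 2 28000 credits > Player 3 14250 credits > Player 4 11250 credits.
Player 5 wins with the top bid and pays the second-highest, 45250 credits.
Surplus = 48000 credits − 45250 credits = 2750 credits.

2750 credits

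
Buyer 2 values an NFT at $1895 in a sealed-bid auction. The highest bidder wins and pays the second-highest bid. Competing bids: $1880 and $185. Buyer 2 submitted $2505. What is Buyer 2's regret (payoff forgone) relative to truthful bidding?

$0

The highest competing bid is $1880.
Bidding truthfully at $1895: Buyer 2 has the top bid, wins, and pays the second-highest bid $1880. Payoff = $1895 − $1880 = $15.
Bidding $2505: Buyer 2 has the top bid, wins, and pays the second-highest bid $1880. Payoff = $1895 − $1880 = $15.
Regret = truthful payoff − actual payoff = $15 − $15 = $0.
The bid only affects whether you win, not the price — here both bids land on the same side of the top rival bid, so the deviation is payoff-neutral.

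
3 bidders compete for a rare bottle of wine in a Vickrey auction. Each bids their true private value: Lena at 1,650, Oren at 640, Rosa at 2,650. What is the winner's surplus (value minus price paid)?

1,000

Ordered from highest: Rosa 2,650, then Lena 1,650, then Oren 640.
Rosa wins with the top bid and pays the second-highest, 1,650.
Surplus = 2,650 − 1,650 = 1,000.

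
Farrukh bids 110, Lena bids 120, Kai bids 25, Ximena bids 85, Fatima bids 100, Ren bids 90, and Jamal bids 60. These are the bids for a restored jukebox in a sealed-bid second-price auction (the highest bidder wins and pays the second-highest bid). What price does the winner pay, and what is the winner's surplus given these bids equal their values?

Price 110; surplus 10.

Ordered from highest: Lena 120 > Farrukh 110 > Fatima 100 > Ren 90 > Ximena 85 > Jamal 60 > Kai 25.
Lena is the highest bidder, so Lena wins.
Under the second-price rule, the price is the second-highest bid: 110.
Surplus = 120 − 110 = 10.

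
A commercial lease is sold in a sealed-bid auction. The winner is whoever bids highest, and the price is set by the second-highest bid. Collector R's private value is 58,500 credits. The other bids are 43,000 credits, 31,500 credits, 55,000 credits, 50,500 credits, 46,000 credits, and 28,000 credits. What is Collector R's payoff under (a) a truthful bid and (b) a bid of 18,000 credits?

Truthful: 3,500 credits; alternative: 0 credits.

The highest competing bid is 55,000 credits.
Bidding truthfully at 58,500 credits: Collector R has the top bid, wins, and pays the second-highest bid 55,000 credits. Payoff = 58,500 credits − 55,000 credits = 3,500 credits.
Bidding 18,000 credits: the top bid is 55,000 credits (a rival), so Collector R loses. Payoff = 0 credits.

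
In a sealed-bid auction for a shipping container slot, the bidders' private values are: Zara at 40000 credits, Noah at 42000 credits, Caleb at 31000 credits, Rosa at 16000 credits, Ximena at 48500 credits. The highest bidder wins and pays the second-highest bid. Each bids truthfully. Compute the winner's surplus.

Winner's surplus: 6500 credits.

Bids in descending order: Ximena 48500 credits, then Noah 42000 credits, then Zara 40000 credits, then Caleb 31000 credits, then Rosa 16000 credits.
Ximena wins with the top bid and pays the second-highest, 42000 credits.
Surplus = 48500 credits − 42000 credits = 6500 credits.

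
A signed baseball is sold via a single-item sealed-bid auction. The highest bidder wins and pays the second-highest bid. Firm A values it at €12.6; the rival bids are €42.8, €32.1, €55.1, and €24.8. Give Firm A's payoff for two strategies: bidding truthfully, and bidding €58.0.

Truthful: €0.0; alternative: -€42.5.

The highest competing bid is €55.1.
Bidding truthfully at €12.6: the top bid is €55.1 (a rival), so Firm A loses. Payoff = €0.0.
Bidding €58.0: Firm A has the top bid, wins, and pays the second-highest bid €55.1. Payoff = €12.6 − €55.1 = -€42.5.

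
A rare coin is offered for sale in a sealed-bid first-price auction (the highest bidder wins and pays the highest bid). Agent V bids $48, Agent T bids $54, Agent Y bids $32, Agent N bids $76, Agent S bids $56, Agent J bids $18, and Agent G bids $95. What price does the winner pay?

Bids in descending order: Agent G $95, then Agent N $76, then Agent S $56, then Agent T $54, then Agent V $48, then Agent Y $32, then Agent J $18.
Agent G is the highest bidder, so Agent G wins.
Under the first-price rule, the price is the highest bid: $95.

The winner pays $95.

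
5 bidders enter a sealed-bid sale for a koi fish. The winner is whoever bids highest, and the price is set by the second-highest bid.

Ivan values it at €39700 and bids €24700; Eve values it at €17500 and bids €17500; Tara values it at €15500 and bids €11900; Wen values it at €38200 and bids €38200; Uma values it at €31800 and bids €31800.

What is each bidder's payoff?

Ivan €0, Eve €0, Tara €0, Wen €6400, Uma €0.

Ordered from highest: Wen €38200 > Uma €31800 > Ivan €24700 > Eve €17500 > Tara €11900.
Wen has the top bid and wins; the price is the second-highest bid, €31800.
Wen's payoff = €38200 − €31800 = €6400. All other bidders lose, so their payoff is 0.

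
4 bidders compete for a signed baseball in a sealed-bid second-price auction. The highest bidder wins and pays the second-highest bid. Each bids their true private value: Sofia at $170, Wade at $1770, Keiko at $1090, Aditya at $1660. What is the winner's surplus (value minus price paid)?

Ordered from highest: Wade $1770, then Aditya $1660, then Keiko $1090, then Sofia $170.
Wade wins with the top bid and pays the second-highest, $1660.
Surplus = $1770 − $1660 = $110.

$110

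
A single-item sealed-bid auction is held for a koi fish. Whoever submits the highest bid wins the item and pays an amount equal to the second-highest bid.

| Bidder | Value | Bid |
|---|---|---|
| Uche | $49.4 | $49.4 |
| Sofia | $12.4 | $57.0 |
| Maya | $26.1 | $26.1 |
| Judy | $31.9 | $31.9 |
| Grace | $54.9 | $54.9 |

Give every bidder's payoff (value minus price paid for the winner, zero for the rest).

Sorted high to low: Sofia $57.0, then Grace $54.9, then Uche $49.4, then Judy $31.9, then Maya $26.1.
Sofia has the top bid and wins; the price is the second-highest bid, $54.9.
Sofia's payoff = $12.4 − $54.9 = -$42.5. All other bidders lose, so their payoff is 0.

Payoffs: Uche $0.0, Sofia -$42.5, Maya $0.0, Judy $0.0, Grace $0.0.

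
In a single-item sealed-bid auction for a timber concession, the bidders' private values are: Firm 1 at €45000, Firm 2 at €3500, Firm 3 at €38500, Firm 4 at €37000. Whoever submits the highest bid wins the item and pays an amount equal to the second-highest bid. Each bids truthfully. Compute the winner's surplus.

Bids in descending order: Firm 1 €45000 > Firm 3 €38500 > Firm 4 €37000 > Firm 2 €3500.
Firm 1 wins with the top bid and pays the second-highest, €38500.
Surplus = €45000 − €38500 = €6500.

Surplus = €6500.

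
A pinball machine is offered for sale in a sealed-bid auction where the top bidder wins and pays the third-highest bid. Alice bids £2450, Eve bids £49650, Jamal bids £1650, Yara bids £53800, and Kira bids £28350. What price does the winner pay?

The winner pays £28350.

Ordered from highest: Yara £53800 > Eve £49650 > Kira £28350 > Alice £2450 > Jamal £1650.
Yara is the highest bidder, so Yara wins.
Under the third-price rule, the price is the third-highest bid: £28350.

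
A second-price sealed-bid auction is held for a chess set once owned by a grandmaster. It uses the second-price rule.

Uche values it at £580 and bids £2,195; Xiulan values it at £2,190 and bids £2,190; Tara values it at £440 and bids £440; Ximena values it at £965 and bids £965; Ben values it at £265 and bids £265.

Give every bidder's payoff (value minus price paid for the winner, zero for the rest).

Uche -£1,610, Xiulan £0, Tara £0, Ximena £0, Ben £0.

Ordered from highest: Uche £2,195 > Xiulan £2,190 > Ximena £965 > Tara £440 > Ben £265.
Uche has the top bid and wins; the price is the second-highest bid, £2,190.
Uche's payoff = £580 − £2,190 = -£1,610. All other bidders lose, so their payoff is 0.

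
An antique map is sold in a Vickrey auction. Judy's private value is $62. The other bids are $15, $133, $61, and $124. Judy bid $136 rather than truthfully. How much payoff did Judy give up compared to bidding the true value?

$71

The highest competing bid is $133.
Bidding truthfully at $62: the top bid is $133 (a rival), so Judy loses. Payoff = $0.
Bidding $136: Judy has the top bid, wins, and pays the second-highest bid $133. Payoff = $62 − $133 = -$71.
Regret = truthful payoff − actual payoff = $0 − -$71 = $71.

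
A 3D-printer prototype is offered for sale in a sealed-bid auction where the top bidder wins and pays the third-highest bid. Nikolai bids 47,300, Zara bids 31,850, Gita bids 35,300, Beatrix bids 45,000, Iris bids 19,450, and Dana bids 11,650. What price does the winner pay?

Ranking the bids: Nikolai 47,300; Beatrix 45,000; Gita 35,300; Zara 31,850; Iris 19,450; Dana 11,650.
Nikolai is the highest bidder, so Nikolai wins.
Under the third-price rule, the price is the third-highest bid: 35,300.

Price paid: 35,300.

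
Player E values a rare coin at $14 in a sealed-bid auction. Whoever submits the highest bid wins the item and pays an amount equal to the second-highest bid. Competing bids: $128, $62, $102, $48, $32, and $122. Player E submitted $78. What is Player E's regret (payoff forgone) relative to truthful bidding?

The highest competing bid is $128.
Bidding truthfully at $14: the top bid is $128 (a rival), so Player E loses. Payoff = $0.
Bidding $78: the top bid is $128 (a rival), so Player E loses. Payoff = $0.
Regret = truthful payoff − actual payoff = $0 − $0 = $0.

Regret: $0.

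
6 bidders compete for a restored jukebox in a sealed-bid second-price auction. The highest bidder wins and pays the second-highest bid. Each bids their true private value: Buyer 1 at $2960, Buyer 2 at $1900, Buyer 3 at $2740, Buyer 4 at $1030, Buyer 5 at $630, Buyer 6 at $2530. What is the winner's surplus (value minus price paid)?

Sorted high to low: Buyer 1 $2960 > Buyer 3 $2740 > Buyer 6 $2530 > Buyer 2 $1900 > Buyer 4 $1030 > Buyer 5 $630.
Buyer 1 wins with the top bid and pays the second-highest, $2740.
Surplus = $2960 − $2740 = $220.

Winner's surplus: $220.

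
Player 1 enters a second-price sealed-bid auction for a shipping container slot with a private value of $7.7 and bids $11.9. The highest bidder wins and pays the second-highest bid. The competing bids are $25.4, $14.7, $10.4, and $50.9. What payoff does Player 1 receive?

Highest competing bid: $50.9.
Player 1's bid $11.9 is not the highest, so Player 1 loses, pays nothing, and earns zero payoff.

The bidder's payoff: $0.0.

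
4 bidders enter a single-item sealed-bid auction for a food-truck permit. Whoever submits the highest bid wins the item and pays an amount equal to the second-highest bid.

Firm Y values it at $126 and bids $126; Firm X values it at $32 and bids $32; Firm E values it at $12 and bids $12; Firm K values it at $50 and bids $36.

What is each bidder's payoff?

Sorted high to low: Firm Y $126; Firm K $36; Firm X $32; Firm E $12.
Firm Y has the top bid and wins; the price is the second-highest bid, $36.
Firm Y's payoff = $126 − $36 = $90. All other bidders lose, so their payoff is 0.

Payoffs: Firm Y $90, Firm X $0, Firm E $0, Firm K $0.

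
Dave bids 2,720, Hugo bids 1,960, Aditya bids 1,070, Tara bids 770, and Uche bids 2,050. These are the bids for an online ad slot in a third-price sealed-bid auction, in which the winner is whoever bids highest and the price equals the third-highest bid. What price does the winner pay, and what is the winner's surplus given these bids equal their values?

Bids in descending order: Dave 2,720 > Uche 2,050 > Hugo 1,960 > Aditya 1,070 > Tara 770.
Dave is the highest bidder, so Dave wins.
Under the third-price rule, the price is the third-highest bid: 1,960.
Surplus = 2,720 − 1,960 = 760.

Price 1,960; surplus 760.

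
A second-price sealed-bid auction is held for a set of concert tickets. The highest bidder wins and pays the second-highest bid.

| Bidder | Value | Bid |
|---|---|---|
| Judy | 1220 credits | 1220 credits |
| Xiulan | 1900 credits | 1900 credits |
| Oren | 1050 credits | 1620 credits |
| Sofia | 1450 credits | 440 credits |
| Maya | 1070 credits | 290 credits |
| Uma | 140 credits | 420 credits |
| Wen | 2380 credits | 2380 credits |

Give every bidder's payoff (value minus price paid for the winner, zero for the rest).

Payoffs: Judy 0 credits, Xiulan 0 credits, Oren 0 credits, Sofia 0 credits, Maya 0 credits, Uma 0 credits, Wen 480 credits.

Bids in descending order: Wen 2380 credits, then Xiulan 1900 credits, then Oren 1620 credits, then Judy 1220 credits, then Sofia 440 credits, then Uma 420 credits, then Maya 290 credits.
Wen has the top bid and wins; the price is the second-highest bid, 1900 credits.
Wen's payoff = 2380 credits − 1900 credits = 480 credits. All other bidders lose, so their payoff is 0.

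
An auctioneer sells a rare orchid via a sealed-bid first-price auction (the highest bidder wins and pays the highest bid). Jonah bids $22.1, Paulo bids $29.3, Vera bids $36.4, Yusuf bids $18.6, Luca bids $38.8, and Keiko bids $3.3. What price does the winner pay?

Bids in descending order: Luca $38.8 > Vera $36.4 > Paulo $29.3 > Jonah $22.1 > Yusuf $18.6 > Keiko $3.3.
Luca is the highest bidder, so Luca wins.
Under the first-price rule, the price is the highest bid: $38.8.

Price paid: $38.8.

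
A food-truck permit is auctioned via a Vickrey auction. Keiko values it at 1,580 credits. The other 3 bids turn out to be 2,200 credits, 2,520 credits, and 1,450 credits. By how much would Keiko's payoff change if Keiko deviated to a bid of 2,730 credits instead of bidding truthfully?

Change in payoff: -940 credits.

The highest competing bid is 2,520 credits.
Bidding truthfully at 1,580 credits: the top bid is 2,520 credits (a rival), so Keiko loses. Payoff = 0 credits.
Bidding 2,730 credits: Keiko has the top bid, wins, and pays the second-highest bid 2,520 credits. Payoff = 1,580 credits − 2,520 credits = -940 credits.
Change = -940 credits − 0 credits = -940 credits.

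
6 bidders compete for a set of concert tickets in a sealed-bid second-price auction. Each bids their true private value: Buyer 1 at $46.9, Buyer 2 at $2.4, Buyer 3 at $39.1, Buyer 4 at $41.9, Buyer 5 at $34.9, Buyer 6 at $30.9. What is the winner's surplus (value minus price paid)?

Surplus = $5.0.

Bids in descending order: Buyer 1 $46.9 > Buyer 4 $41.9 > Buyer 3 $39.1 > Buyer 5 $34.9 > Buyer 6 $30.9 > Buyer 2 $2.4.
Buyer 1 wins with the top bid and pays the second-highest, $41.9.
Surplus = $46.9 − $41.9 = $5.0.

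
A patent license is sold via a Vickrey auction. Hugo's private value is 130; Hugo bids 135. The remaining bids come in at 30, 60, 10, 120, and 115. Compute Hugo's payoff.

Highest competing bid: 120.
Hugo's bid 135 is the highest overall, so Hugo wins and pays the second-highest bid, 120.
Payoff = value − price = 130 − 120 = 10.

Hugo's payoff: 10.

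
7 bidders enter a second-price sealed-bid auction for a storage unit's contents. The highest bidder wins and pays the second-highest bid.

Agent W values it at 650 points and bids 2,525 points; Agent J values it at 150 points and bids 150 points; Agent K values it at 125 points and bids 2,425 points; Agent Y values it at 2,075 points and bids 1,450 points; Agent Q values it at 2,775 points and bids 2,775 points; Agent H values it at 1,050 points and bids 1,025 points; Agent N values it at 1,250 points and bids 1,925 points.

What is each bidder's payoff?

Bids in descending order: Agent Q 2,775 points; Agent W 2,525 points; Agent K 2,425 points; Agent N 1,925 points; Agent Y 1,450 points; Agent H 1,025 points; Agent J 150 points.
Agent Q has the top bid and wins; the price is the second-highest bid, 2,525 points.
Agent Q's payoff = 2,775 points − 2,525 points = 250 points. All other bidders lose, so their payoff is 0.

Payoffs: Agent W 0 points, Agent J 0 points, Agent K 0 points, Agent Y 0 points, Agent Q 250 points, Agent H 0 points, Agent N 0 points.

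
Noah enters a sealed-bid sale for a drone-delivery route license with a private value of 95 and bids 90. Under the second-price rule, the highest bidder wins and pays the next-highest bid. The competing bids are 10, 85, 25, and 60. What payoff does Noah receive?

10

Highest competing bid: 85.
Noah's bid 90 is the highest overall, so Noah wins and pays the second-highest bid, 85.
Payoff = value − price = 95 − 85 = 10.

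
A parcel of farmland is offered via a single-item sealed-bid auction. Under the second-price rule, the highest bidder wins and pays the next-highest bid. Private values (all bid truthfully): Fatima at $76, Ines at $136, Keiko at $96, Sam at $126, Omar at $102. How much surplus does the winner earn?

Sorted high to low: Ines $136, then Sam $126, then Omar $102, then Keiko $96, then Fatima $76.
Ines wins with the top bid and pays the second-highest, $126.
Surplus = $136 − $126 = $10.

$10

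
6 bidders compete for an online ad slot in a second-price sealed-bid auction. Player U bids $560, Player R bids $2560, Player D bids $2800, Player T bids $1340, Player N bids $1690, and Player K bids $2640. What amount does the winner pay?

The winner pays $2640.

Ranking the bids: Player D $2800; Player K $2640; Player R $2560; Player N $1690; Player T $1340; Player U $560.
Player D has the highest bid, so Player D wins.
The second-highest bid is $2640, so that is what Player D pays.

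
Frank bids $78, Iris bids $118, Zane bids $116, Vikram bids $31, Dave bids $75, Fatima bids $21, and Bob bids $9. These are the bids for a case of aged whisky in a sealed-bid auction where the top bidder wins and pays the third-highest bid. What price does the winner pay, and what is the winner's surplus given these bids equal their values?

The winner pays $78 for a surplus of $40.

Bids in descending order: Iris $118; Zane $116; Frank $78; Dave $75; Vikram $31; Fatima $21; Bob $9.
Iris is the highest bidder, so Iris wins.
Under the third-price rule, the price is the third-highest bid: $78.
Surplus = $118 − $78 = $40.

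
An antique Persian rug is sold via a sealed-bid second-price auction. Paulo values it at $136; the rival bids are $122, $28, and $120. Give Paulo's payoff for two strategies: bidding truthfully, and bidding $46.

(a) $14  (b) $0

The highest competing bid is $122.
Bidding truthfully at $136: Paulo has the top bid, wins, and pays the second-highest bid $122. Payoff = $136 − $122 = $14.
Bidding $46: the top bid is $122 (a rival), so Paulo loses. Payoff = $0.
Deviating from a truthful bid can only lose payoff in a second-price auction — never gain.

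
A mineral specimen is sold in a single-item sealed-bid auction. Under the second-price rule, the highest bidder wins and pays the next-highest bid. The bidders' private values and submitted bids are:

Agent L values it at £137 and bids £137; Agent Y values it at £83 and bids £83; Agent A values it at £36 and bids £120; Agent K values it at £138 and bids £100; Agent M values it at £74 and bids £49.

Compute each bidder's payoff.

Sorted high to low: Agent L £137 > Agent A £120 > Agent K £100 > Agent Y £83 > Agent M £49.
Agent L has the top bid and wins; the price is the second-highest bid, £120.
Agent L's payoff = £137 − £120 = £17. All other bidders lose, so their payoff is 0.

Payoffs: Agent L £17, Agent Y £0, Agent A £0, Agent K £0, Agent M £0.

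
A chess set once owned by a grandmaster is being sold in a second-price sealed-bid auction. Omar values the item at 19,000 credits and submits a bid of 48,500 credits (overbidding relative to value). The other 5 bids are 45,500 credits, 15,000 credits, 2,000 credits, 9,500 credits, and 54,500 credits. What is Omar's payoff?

Omar's payoff: 0 credits.

Highest competing bid: 54,500 credits.
Omar's bid 48,500 credits is not the highest, so Omar loses, pays nothing, and earns zero payoff.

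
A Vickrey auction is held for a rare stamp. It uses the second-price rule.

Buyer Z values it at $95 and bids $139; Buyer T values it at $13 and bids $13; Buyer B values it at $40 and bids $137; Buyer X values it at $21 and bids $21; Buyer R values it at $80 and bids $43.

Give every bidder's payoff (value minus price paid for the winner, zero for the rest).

Buyer Z -$42, Buyer T $0, Buyer B $0, Buyer X $0, Buyer R $0.

Ordered from highest: Buyer Z $139; Buyer B $137; Buyer R $43; Buyer X $21; Buyer T $13.
Buyer Z has the top bid and wins; the price is the second-highest bid, $137.
Buyer Z's payoff = $95 − $137 = -$42. All other bidders lose, so their payoff is 0.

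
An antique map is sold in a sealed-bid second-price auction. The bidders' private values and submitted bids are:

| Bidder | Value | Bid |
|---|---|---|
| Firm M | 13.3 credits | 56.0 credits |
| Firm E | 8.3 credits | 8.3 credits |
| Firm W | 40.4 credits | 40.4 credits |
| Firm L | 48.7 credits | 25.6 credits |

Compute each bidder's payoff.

Ranking the bids: Firm M 56.0 credits; Firm W 40.4 credits; Firm L 25.6 credits; Firm E 8.3 credits.
Firm M has the top bid and wins; the price is the second-highest bid, 40.4 credits.
Firm M's payoff = 13.3 credits − 40.4 credits = -27.1 credits. All other bidders lose, so their payoff is 0.

Payoffs: Firm M -27.1 credits, Firm E 0.0 credits, Firm W 0.0 credits, Firm L 0.0 credits.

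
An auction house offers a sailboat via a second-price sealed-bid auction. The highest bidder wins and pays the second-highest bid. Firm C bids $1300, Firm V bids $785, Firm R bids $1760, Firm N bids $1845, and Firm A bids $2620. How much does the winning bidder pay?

The winner pays $1845.

Bids in descending order: Firm A $2620 > Firm N $1845 > Firm R $1760 > Firm C $1300 > Firm V $785.
Firm A has the highest bid, so Firm A wins.
The second-highest bid is $1845, so that is what Firm A pays.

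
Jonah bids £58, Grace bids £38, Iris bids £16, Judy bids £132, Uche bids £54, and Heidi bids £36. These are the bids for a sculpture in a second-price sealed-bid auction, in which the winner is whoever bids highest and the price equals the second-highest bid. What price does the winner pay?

Sorted high to low: Judy £132; Jonah £58; Uche £54; Grace £38; Heidi £36; Iris £16.
Judy is the highest bidder, so Judy wins.
Under the second-price rule, the price is the second-highest bid: £58.

The winner pays £58.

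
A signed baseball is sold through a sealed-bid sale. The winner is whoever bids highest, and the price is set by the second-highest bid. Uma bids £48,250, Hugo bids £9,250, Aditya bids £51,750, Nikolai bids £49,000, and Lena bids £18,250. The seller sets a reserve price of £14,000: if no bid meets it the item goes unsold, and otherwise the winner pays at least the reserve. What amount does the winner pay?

Ordered from highest: Aditya £51,750, then Nikolai £49,000, then Uma £48,250, then Lena £18,250, then Hugo £9,250.
Aditya has the highest bid, so Aditya wins.
The second-highest bid is £49,000, which exceeds the reserve, so that sets the price.

Price paid: £49,000.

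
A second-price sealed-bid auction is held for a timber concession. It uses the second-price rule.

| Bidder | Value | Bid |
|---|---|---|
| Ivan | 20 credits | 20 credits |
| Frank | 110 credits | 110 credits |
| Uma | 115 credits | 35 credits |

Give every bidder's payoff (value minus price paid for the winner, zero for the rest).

Ivan 0 credits, Frank 75 credits, Uma 0 credits.

Ranking the bids: Frank 110 credits; Uma 35 credits; Ivan 20 credits.
Frank has the top bid and wins; the price is the second-highest bid, 35 credits.
Frank's payoff = 110 credits − 35 credits = 75 credits. All other bidders lose, so their payoff is 0.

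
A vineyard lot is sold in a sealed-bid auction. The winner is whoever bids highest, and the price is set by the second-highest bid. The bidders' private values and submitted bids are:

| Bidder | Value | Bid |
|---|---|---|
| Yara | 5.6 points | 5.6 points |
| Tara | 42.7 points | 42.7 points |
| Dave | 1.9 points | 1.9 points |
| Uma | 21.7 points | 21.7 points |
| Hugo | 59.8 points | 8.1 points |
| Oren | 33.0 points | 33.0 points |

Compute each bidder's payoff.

Sorted high to low: Tara 42.7 points, then Oren 33.0 points, then Uma 21.7 points, then Hugo 8.1 points, then Yara 5.6 points, then Dave 1.9 points.
Tara has the top bid and wins; the price is the second-highest bid, 33.0 points.
Tara's payoff = 42.7 points − 33.0 points = 9.7 points. All other bidders lose, so their payoff is 0.

Yara 0.0 points, Tara 9.7 points, Dave 0.0 points, Uma 0.0 points, Hugo 0.0 points, Oren 0.0 points.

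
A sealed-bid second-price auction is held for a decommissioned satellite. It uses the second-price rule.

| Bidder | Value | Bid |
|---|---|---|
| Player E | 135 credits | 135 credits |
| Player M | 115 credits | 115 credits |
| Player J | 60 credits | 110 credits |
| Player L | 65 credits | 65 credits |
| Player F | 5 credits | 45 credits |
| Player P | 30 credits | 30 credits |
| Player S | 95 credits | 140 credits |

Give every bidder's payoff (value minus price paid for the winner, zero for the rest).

Ordered from highest: Player S 140 credits; Player E 135 credits; Player M 115 credits; Player J 110 credits; Player L 65 credits; Player F 45 credits; Player P 30 credits.
Player S has the top bid and wins; the price is the second-highest bid, 135 credits.
Player S's payoff = 95 credits − 135 credits = -40 credits. All other bidders lose, so their payoff is 0.

Player E 0 credits, Player M 0 credits, Player J 0 credits, Player L 0 credits, Player F 0 credits, Player P 0 credits, Player S -40 credits.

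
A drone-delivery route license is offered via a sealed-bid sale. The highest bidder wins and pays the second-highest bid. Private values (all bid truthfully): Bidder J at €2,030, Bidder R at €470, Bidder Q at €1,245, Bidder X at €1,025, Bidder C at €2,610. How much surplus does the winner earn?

Ranking the bids: Bidder C €2,610, then Bidder J €2,030, then Bidder Q €1,245, then Bidder X €1,025, then Bidder R €470.
Bidder C wins with the top bid and pays the second-highest, €2,030.
Surplus = €2,610 − €2,030 = €580.

Winner's surplus: €580.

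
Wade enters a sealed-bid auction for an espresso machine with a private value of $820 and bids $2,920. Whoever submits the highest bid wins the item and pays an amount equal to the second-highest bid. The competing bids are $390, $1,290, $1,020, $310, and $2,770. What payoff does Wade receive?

Highest competing bid: $2,770.
Wade's bid $2,920 is the highest overall, so Wade wins and pays the second-highest bid, $2,770.
Payoff = value − price = $820 − $2,770 = -$1,950.
Overbidding won the item at a price above value — truthful bidding would have avoided this loss.

Payoff = -$1,950.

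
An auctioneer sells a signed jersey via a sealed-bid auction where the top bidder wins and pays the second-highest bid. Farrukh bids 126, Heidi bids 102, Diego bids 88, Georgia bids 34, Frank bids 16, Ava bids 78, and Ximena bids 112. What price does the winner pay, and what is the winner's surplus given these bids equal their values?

Ordered from highest: Farrukh 126, then Ximena 112, then Heidi 102, then Diego 88, then Ava 78, then Georgia 34, then Frank 16.
Farrukh is the highest bidder, so Farrukh wins.
Under the second-price rule, the price is the second-highest bid: 112.
Surplus = 126 − 112 = 14.

The winner pays 112 for a surplus of 14.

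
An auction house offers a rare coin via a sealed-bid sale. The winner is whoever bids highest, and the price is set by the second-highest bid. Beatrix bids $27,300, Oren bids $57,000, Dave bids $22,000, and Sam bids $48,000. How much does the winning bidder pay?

Price paid: $48,000.

Ordered from highest: Oren $57,000; Sam $48,000; Beatrix $27,300; Dave $22,000.
Oren has the highest bid, so Oren wins.
The second-highest bid is $48,000, so that is what Oren pays.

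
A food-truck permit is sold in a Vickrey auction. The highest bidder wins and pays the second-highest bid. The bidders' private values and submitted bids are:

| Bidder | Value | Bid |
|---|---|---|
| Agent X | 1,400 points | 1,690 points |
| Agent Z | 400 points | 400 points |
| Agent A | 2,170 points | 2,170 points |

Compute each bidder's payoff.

Agent X 0 points, Agent Z 0 points, Agent A 480 points.

Sorted high to low: Agent A 2,170 points > Agent X 1,690 points > Agent Z 400 points.
Agent A has the top bid and wins; the price is the second-highest bid, 1,690 points.
Agent A's payoff = 2,170 points − 1,690 points = 480 points. All other bidders lose, so their payoff is 0.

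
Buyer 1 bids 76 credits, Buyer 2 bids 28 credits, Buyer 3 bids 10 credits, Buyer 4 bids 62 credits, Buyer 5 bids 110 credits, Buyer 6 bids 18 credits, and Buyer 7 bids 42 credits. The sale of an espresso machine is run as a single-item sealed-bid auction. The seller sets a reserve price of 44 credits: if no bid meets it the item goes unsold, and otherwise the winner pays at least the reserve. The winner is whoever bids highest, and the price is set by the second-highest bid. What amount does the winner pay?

Ordered from highest: Buyer 5 110 credits > Buyer 1 76 credits > Buyer 4 62 credits > Buyer 7 42 credits > Buyer 2 28 credits > Buyer 6 18 credits > Buyer 3 10 credits.
Buyer 5 has the highest bid, so Buyer 5 wins.
The second-highest bid is 76 credits, which exceeds the reserve, so that sets the price.

The winner pays 76 credits.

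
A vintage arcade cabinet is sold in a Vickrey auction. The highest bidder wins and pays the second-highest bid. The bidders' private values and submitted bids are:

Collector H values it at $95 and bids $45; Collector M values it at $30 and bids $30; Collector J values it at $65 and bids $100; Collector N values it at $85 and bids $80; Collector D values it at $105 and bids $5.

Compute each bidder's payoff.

Ordered from highest: Collector J $100, then Collector N $80, then Collector H $45, then Collector M $30, then Collector D $5.
Collector J has the top bid and wins; the price is the second-highest bid, $80.
Collector J's payoff = $65 − $80 = -$15. All other bidders lose, so their payoff is 0.

Collector H $0, Collector M $0, Collector J -$15, Collector N $0, Collector D $0.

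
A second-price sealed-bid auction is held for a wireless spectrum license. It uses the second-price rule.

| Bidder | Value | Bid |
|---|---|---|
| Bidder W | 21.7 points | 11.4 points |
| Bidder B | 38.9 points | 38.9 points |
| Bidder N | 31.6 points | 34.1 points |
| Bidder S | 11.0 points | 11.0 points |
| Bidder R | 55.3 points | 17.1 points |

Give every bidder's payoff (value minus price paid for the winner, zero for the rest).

Payoffs: Bidder W 0.0 points, Bidder B 4.8 points, Bidder N 0.0 points, Bidder S 0.0 points, Bidder R 0.0 points.

Ranking the bids: Bidder B 38.9 points > Bidder N 34.1 points > Bidder R 17.1 points > Bidder W 11.4 points > Bidder S 11.0 points.
Bidder B has the top bid and wins; the price is the second-highest bid, 34.1 points.
Bidder B's payoff = 38.9 points − 34.1 points = 4.8 points. All other bidders lose, so their payoff is 0.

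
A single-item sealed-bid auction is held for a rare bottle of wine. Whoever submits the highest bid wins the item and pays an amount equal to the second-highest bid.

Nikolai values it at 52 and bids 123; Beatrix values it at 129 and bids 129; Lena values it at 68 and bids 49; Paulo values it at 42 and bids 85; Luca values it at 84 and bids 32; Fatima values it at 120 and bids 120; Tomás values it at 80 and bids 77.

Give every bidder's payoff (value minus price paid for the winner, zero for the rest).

Bids in descending order: Beatrix 129, then Nikolai 123, then Fatima 120, then Paulo 85, then Tomás 77, then Lena 49, then Luca 32.
Beatrix has the top bid and wins; the price is the second-highest bid, 123.
Beatrix's payoff = 129 − 123 = 6. All other bidders lose, so their payoff is 0.

Payoffs: Nikolai 0, Beatrix 6, Lena 0, Paulo 0, Luca 0, Fatima 0, Tomás 0.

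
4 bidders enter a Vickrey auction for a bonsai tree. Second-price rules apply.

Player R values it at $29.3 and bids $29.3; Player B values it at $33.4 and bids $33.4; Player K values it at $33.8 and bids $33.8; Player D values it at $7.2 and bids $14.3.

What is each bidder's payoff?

Payoffs: Player R $0.0, Player B $0.0, Player K $0.4, Player D $0.0.

Ordered from highest: Player K $33.8, then Player B $33.4, then Player R $29.3, then Player D $14.3.
Player K has the top bid and wins; the price is the second-highest bid, $33.4.
Player K's payoff = $33.8 − $33.4 = $0.4. All other bidders lose, so their payoff is 0.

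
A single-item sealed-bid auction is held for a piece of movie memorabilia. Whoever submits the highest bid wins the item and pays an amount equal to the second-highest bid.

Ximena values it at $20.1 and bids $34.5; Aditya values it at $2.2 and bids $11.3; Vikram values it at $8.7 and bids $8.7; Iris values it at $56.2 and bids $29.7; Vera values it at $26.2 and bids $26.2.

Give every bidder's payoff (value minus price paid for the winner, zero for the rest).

Ximena -$9.6, Aditya $0.0, Vikram $0.0, Iris $0.0, Vera $0.0.

Sorted high to low: Ximena $34.5; Iris $29.7; Vera $26.2; Aditya $11.3; Vikram $8.7.
Ximena has the top bid and wins; the price is the second-highest bid, $29.7.
Ximena's payoff = $20.1 − $29.7 = -$9.6. All other bidders lose, so their payoff is 0.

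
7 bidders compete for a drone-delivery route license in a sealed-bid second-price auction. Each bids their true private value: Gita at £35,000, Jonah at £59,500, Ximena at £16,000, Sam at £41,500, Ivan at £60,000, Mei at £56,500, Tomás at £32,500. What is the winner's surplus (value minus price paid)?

Ranking the bids: Ivan £60,000, then Jonah £59,500, then Mei £56,500, then Sam £41,500, then Gita £35,000, then Tomás £32,500, then Ximena £16,000.
Ivan wins with the top bid and pays the second-highest, £59,500.
Surplus = £60,000 − £59,500 = £500.

£500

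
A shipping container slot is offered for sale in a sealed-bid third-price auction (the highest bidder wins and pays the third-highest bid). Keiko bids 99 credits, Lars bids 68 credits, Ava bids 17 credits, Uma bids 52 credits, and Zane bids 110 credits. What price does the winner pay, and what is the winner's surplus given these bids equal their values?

Price 68 credits; surplus 42 credits.

Ordered from highest: Zane 110 credits > Keiko 99 credits > Lars 68 credits > Uma 52 credits > Ava 17 credits.
Zane is the highest bidder, so Zane wins.
Under the third-price rule, the price is the third-highest bid: 68 credits.
Surplus = 110 credits − 68 credits = 42 credits.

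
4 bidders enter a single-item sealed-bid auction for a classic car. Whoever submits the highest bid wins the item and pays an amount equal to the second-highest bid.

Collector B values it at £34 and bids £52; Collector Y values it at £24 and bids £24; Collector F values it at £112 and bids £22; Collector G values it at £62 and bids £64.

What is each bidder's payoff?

Sorted high to low: Collector G £64 > Collector B £52 > Collector Y £24 > Collector F £22.
Collector G has the top bid and wins; the price is the second-highest bid, £52.
Collector G's payoff = £62 − £52 = £10. All other bidders lose, so their payoff is 0.

Collector B £0, Collector Y £0, Collector F £0, Collector G £10.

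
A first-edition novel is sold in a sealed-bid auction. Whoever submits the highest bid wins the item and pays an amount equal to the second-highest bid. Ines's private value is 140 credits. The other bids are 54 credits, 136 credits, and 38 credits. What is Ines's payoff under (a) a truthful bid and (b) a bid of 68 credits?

(a) 4 credits  (b) 0 credits

The highest competing bid is 136 credits.
Bidding truthfully at 140 credits: Ines has the top bid, wins, and pays the second-highest bid 136 credits. Payoff = 140 credits − 136 credits = 4 credits.
Bidding 68 credits: the top bid is 136 credits (a rival), so Ines loses. Payoff = 0 credits.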